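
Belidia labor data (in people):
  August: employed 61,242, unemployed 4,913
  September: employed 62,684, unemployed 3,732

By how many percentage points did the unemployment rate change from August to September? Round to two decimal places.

The unemployment rate changed by −1.81 percentage points.

August: labor force = 61,242 + 4,913 = 66,155; u = 4,913/66,155 = 7.43%.
September: labor force = 62,684 + 3,732 = 66,416; u = 3,732/66,416 = 5.62%.
Change = 5.62% − 7.43% = −1.81 pp.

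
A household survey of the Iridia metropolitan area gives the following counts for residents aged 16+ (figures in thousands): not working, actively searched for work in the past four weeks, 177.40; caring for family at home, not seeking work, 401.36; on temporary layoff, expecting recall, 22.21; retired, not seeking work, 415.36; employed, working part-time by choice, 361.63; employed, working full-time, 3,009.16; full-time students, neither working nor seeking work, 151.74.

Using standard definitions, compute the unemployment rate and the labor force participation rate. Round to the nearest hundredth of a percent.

Employed = 361.63 + 3,009.16 = 3,370.79 thousand.
Unemployed = 177.40 + 22.21 = 199.61 thousand (jobless and actively searching, or on temporary layoff).
Labor force = 3,370.79 + 199.61 = 3,570.40 thousand.
Not in labor force = 401.36 + 415.36 + 151.74 = 968.46 thousand (those not working and not actively searching are outside the labor force).
Civilian working-age population = 3,570.40 + 968.46 = 4,538.86 thousand.
Unemployment rate = 199.61 / 3,570.40 = 5.59%.
Labor force participation rate = 3,570.40 / 4,538.86 = 78.66%.

Unemployment rate ≈ 5.59%; labor force participation rate ≈ 78.66%.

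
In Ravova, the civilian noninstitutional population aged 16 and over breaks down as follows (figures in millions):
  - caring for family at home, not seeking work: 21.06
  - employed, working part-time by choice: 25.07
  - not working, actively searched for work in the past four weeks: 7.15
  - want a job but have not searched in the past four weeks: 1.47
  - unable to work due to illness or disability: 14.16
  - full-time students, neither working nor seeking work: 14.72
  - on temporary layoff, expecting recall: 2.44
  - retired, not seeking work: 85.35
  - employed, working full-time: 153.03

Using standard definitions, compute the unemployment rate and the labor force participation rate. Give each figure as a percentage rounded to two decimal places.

Employed = 25.07 + 153.03 = 178.10 million.
Unemployed = 7.15 + 2.44 = 9.59 million (jobless and actively searching, or on temporary layoff).
Labor force = 178.10 + 9.59 = 187.69 million.
Not in labor force = 21.06 + 1.47 + 14.16 + 14.72 + 85.35 = 136.76 million (those not working and not actively searching are outside the labor force — including those who want a job but have given up searching).
Civilian working-age population = 187.69 + 136.76 = 324.45 million.
Unemployment rate = 9.59 / 187.69 = 5.11%.
Labor force participation rate = 187.69 / 324.45 = 57.85%.

Unemployment rate ≈ 5.11%; labor force participation rate ≈ 57.85%.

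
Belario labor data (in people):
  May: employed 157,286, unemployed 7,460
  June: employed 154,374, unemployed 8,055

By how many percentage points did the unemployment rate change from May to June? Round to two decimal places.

May: labor force = 157,286 + 7,460 = 164,746; u = 7,460/164,746 = 4.53%.
June: labor force = 154,374 + 8,055 = 162,429; u = 8,055/162,429 = 4.96%.
Change = 4.96% − 4.53% = +0.43 pp.

The unemployment rate changed by +0.43 percentage points.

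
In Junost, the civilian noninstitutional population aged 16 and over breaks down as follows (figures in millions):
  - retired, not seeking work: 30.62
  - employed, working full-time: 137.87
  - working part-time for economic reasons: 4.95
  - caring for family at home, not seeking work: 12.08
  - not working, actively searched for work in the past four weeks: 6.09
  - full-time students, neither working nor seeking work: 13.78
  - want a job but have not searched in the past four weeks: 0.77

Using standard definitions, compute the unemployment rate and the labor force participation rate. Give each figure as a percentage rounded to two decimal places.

Employed = 137.87 + 4.95 = 142.82 million (anyone who worked, including part-time for economic reasons, counts as employed).
Unemployed = 6.09 million.
Labor force = 142.82 + 6.09 = 148.91 million.
Not in labor force = 30.62 + 12.08 + 13.78 + 0.77 = 57.25 million (those not working and not actively searching are outside the labor force — including those who want a job but have given up searching).
Civilian working-age population = 148.91 + 57.25 = 206.16 million.
Unemployment rate = 6.09 / 148.91 = 4.09%.
Labor force participation rate = 148.91 / 206.16 = 72.23%.

Unemployment rate ≈ 4.09%; labor force participation rate ≈ 72.23%.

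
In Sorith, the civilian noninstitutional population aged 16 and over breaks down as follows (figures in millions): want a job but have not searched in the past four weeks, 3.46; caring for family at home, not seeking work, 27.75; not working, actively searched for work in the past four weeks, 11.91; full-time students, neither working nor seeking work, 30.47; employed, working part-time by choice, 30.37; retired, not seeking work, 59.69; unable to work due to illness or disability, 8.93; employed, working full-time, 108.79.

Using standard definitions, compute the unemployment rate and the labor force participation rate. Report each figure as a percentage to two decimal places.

Employed = 30.37 + 108.79 = 139.16 million.
Unemployed = 11.91 million.
Labor force = 139.16 + 11.91 = 151.07 million.
Not in labor force = 3.46 + 27.75 + 30.47 + 59.69 + 8.93 = 130.30 million (those not working and not actively searching are outside the labor force — including those who want a job but have given up searching).
Civilian working-age population = 151.07 + 130.30 = 281.37 million.
Unemployment rate = 11.91 / 151.07 = 7.88%.
Labor force participation rate = 151.07 / 281.37 = 53.69%.

Unemployment rate ≈ 7.88%; labor force participation rate ≈ 53.69%.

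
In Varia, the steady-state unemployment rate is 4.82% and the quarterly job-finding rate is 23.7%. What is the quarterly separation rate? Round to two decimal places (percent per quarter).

Separation rate ≈ 1.20% per quarter.

From u* = s/(s+f): s = u·f/(1−u).
s = 0.0482 × 23.7 / (1 − 0.0482) = 1.1423 / 0.9518 ≈ 1.20% per quarter.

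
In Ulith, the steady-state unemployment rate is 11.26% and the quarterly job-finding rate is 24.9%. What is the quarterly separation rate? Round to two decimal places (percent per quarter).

From u* = s/(s+f): s = u·f/(1−u).
s = 0.1126 × 24.9 / (1 − 0.1126) = 2.8037 / 0.8874 ≈ 3.16% per quarter.

Separation rate ≈ 3.16% per quarter.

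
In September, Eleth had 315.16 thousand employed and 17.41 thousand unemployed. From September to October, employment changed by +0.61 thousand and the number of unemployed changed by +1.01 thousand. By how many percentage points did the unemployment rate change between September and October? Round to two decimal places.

The unemployment rate changed by +0.28 percentage points.

September: labor force = 315.16 + 17.41 = 332.57; u = 17.41/332.57 = 5.23%.
October: labor force = 315.77 + 18.42 = 334.19; u = 18.42/334.19 = 5.51%.
Change = 5.51% − 5.23% = +0.28 pp.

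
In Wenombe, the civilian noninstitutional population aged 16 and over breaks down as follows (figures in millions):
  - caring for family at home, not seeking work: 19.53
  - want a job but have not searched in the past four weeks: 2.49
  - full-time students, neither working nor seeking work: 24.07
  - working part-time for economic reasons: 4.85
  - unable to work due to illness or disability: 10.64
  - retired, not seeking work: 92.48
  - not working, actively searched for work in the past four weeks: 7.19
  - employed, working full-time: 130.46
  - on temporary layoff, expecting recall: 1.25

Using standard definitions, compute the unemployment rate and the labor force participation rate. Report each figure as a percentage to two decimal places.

Employed = 4.85 + 130.46 = 135.31 million (anyone who worked, including part-time for economic reasons, counts as employed).
Unemployed = 7.19 + 1.25 = 8.44 million (jobless and actively searching, or on temporary layoff).
Labor force = 135.31 + 8.44 = 143.75 million.
Not in labor force = 19.53 + 2.49 + 24.07 + 10.64 + 92.48 = 149.21 million (those not working and not actively searching are outside the labor force — including those who want a job but have given up searching).
Civilian working-age population = 143.75 + 149.21 = 292.96 million.
Unemployment rate = 8.44 / 143.75 = 5.87%.
Labor force participation rate = 143.75 / 292.96 = 49.07%.

Unemployment rate ≈ 5.87%; labor force participation rate ≈ 49.07%.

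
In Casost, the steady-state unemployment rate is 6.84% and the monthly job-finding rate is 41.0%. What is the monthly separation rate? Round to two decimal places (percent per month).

Separation rate ≈ 3.01% per month.

From u* = s/(s+f): s = u·f/(1−u).
s = 0.0684 × 41.0 / (1 − 0.0684) = 2.8044 / 0.9316 ≈ 3.01% per month.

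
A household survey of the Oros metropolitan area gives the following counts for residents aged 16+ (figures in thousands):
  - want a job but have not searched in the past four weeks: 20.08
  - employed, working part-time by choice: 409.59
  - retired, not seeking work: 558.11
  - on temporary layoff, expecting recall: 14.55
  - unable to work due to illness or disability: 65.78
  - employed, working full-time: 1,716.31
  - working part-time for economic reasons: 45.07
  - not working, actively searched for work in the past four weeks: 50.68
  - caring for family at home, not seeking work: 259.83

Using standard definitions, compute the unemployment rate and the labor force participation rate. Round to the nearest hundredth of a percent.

Unemployment rate ≈ 2.92%; labor force participation rate ≈ 71.22%.

Employed = 409.59 + 1,716.31 + 45.07 = 2,170.97 thousand (anyone who worked, including part-time for economic reasons, counts as employed).
Unemployed = 14.55 + 50.68 = 65.23 thousand (jobless and actively searching, or on temporary layoff).
Labor force = 2,170.97 + 65.23 = 2,236.20 thousand.
Not in labor force = 20.08 + 558.11 + 65.78 + 259.83 = 903.80 thousand (those not working and not actively searching are outside the labor force — including those who want a job but have given up searching).
Civilian working-age population = 2,236.20 + 903.80 = 3,140.00 thousand.
Unemployment rate = 65.23 / 2,236.20 = 2.92%.
Labor force participation rate = 2,236.20 / 3,140.00 = 71.22%.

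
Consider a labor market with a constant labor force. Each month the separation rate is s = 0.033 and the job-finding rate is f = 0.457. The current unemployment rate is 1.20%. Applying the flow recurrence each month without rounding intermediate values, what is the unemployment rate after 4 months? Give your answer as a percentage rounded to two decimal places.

Unemployment rate after four months ≈ 6.36%.

With a fixed labor force, u_{t+1} = u_t + s·(1−u_t) − f·u_t = u_t·(1−s−f) + s.
Here 1−s−f = 0.510 and s = 0.033.
u_1 = 0.012000 × 0.510 + 0.033 = 0.039120.
u_2 = 0.039120 × 0.510 + 0.033 = 0.052951.
u_3 = 0.052951 × 0.510 + 0.033 = 0.060005.
u_4 = 0.060005 × 0.510 + 0.033 = 0.063603.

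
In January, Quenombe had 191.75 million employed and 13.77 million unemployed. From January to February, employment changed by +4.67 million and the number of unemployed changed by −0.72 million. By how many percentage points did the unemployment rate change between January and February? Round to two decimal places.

January: labor force = 191.75 + 13.77 = 205.52; u = 13.77/205.52 = 6.70%.
February: labor force = 196.42 + 13.05 = 209.47; u = 13.05/209.47 = 6.23%.
Change = 6.23% − 6.70% = −0.47 pp.

The unemployment rate changed by −0.47 percentage points.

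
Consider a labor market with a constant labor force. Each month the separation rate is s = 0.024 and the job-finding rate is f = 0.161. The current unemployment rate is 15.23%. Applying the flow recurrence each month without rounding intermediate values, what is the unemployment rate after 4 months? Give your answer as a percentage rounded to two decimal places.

Unemployment rate after four months ≈ 13.97%.

With a fixed labor force, u_{t+1} = u_t + s·(1−u_t) − f·u_t = u_t·(1−s−f) + s.
Here 1−s−f = 0.815 and s = 0.024.
u_1 = 0.152300 × 0.815 + 0.024 = 0.148124.
u_2 = 0.148124 × 0.815 + 0.024 = 0.144721.
u_3 = 0.144721 × 0.815 + 0.024 = 0.141948.
u_4 = 0.141948 × 0.815 + 0.024 = 0.139688.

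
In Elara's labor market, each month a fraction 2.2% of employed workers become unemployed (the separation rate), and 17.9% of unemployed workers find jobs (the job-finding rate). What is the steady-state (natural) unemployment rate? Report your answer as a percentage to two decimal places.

At steady state the flows balance: s·E = f·U, so U/(E+U) = s/(s+f).
u* = 2.2 / (2.2 + 17.9) = 2.2 / 20.10 = 10.95%.

Steady-state unemployment rate ≈ 10.95%.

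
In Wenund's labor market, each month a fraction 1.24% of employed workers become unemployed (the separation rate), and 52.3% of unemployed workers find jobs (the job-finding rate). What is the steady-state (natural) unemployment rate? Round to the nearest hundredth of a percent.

Steady-state unemployment rate ≈ 2.32%.

At steady state the flows balance: s·E = f·U, so U/(E+U) = s/(s+f).
u* = 1.24 / (1.24 + 52.3) = 1.24 / 53.54 = 2.32%.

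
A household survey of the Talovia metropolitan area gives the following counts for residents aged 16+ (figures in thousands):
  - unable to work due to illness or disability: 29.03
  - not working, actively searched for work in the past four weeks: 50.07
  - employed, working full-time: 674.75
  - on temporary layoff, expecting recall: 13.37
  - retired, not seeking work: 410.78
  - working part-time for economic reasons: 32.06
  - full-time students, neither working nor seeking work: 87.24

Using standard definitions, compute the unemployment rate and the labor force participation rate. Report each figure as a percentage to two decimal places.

Employed = 674.75 + 32.06 = 706.81 thousand (anyone who worked, including part-time for economic reasons, counts as employed).
Unemployed = 50.07 + 13.37 = 63.44 thousand (jobless and actively searching, or on temporary layoff).
Labor force = 706.81 + 63.44 = 770.25 thousand.
Not in labor force = 29.03 + 410.78 + 87.24 = 527.05 thousand (those not working and not actively searching are outside the labor force).
Civilian working-age population = 770.25 + 527.05 = 1,297.30 thousand.
Unemployment rate = 63.44 / 770.25 = 8.24%.
Labor force participation rate = 770.25 / 1,297.30 = 59.37%.

Unemployment rate ≈ 8.24%; labor force participation rate ≈ 59.37%.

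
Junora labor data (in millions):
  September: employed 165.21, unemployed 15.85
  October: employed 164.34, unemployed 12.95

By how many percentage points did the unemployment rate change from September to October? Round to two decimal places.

September: labor force = 165.21 + 15.85 = 181.06; u = 15.85/181.06 = 8.75%.
October: labor force = 164.34 + 12.95 = 177.29; u = 12.95/177.29 = 7.30%.
Change = 7.30% − 8.75% = −1.45 pp.

The unemployment rate changed by −1.45 percentage points.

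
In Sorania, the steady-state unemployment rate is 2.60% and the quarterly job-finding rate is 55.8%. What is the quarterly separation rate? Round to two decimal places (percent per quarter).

Separation rate ≈ 1.49% per quarter.

From u* = s/(s+f): s = u·f/(1−u).
s = 0.0260 × 55.8 / (1 − 0.0260) = 1.4508 / 0.9740 ≈ 1.49% per quarter.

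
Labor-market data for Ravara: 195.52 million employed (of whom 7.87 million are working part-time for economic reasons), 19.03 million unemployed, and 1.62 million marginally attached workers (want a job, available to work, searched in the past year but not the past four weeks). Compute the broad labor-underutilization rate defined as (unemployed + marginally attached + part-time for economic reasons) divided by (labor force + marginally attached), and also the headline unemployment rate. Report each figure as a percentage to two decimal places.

Broad underutilization rate ≈ 13.19%; headline unemployment rate ≈ 8.87%.

Labor force = 195.52 + 19.03 = 214.55 million.
Numerator = 19.03 + 1.62 + 7.87 = 28.52 million.
Denominator = 214.55 + 1.62 = 216.17 million.
Broad rate = 28.52 / 216.17 = 13.19%.
Headline unemployment rate = 19.03 / 214.55 = 8.87%.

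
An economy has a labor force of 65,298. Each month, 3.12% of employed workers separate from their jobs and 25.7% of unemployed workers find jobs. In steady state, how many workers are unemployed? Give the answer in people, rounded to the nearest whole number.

Steady-state unemployment rate u* = s/(s+f) = 3.12/(3.12+25.7) = 0.108258.
Unemployed = u* × labor force = 0.108258 × 65,298 ≈ 7,069.

About 7,069 are unemployed in steady state.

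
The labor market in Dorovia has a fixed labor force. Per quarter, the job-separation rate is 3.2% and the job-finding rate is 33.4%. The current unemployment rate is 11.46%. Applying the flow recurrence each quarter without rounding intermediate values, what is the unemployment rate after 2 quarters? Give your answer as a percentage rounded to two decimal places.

Unemployment rate after two quarters ≈ 9.84%.

With a fixed labor force, u_{t+1} = u_t + s·(1−u_t) − f·u_t = u_t·(1−s−f) + s.
Here 1−s−f = 0.634 and s = 0.032.
u_1 = 0.114600 × 0.634 + 0.032 = 0.104656.
u_2 = 0.104656 × 0.634 + 0.032 = 0.098352.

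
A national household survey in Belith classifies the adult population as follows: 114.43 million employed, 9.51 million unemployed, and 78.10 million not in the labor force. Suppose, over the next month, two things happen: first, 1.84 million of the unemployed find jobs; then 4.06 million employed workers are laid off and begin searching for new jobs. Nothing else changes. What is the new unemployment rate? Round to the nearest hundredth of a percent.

New unemployment rate ≈ 9.46%.

Initially, labor force = 114.43 + 9.51 = 123.94 million, so u = 9.51/123.94 = 7.67%.
After the first change, unemployed falls and employed rises by 1.84; labor force unchanged → E = 116.27, U = 7.67, labor force = 123.94 million.
After the second change, employed falls and unemployed rises by 4.06; labor force unchanged → E = 112.21, U = 11.73, labor force = 123.94 million.
New unemployment rate = 11.73 / 123.94 = 9.46%.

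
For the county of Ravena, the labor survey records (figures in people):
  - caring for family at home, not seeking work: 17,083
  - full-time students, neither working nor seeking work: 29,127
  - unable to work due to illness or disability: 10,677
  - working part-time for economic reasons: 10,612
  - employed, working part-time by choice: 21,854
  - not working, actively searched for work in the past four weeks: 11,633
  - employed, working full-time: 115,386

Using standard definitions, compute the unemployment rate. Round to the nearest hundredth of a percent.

Employed = 10,612 + 21,854 + 115,386 = 147,852 (anyone who worked, including part-time for economic reasons, counts as employed).
Unemployed = 11,633.
Labor force = 147,852 + 11,633 = 159,485.
Unemployment rate = 11,633 / 159,485 = 7.29%.

Unemployment rate ≈ 7.29%.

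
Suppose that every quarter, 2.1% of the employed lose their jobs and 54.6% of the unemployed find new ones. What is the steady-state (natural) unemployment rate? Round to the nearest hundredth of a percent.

At steady state the flows balance: s·E = f·U, so U/(E+U) = s/(s+f).
u* = 2.1 / (2.1 + 54.6) = 2.1 / 56.70 = 3.70%.

Steady-state unemployment rate ≈ 3.70%.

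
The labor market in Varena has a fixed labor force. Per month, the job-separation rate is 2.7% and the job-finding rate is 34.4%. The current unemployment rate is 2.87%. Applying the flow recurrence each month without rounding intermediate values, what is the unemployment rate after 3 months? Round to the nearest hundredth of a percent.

With a fixed labor force, u_{t+1} = u_t + s·(1−u_t) − f·u_t = u_t·(1−s−f) + s.
Here 1−s−f = 0.629 and s = 0.027.
u_1 = 0.028700 × 0.629 + 0.027 = 0.045052.
u_2 = 0.045052 × 0.629 + 0.027 = 0.055338.
u_3 = 0.055338 × 0.629 + 0.027 = 0.061808.

Unemployment rate after three months ≈ 6.18%.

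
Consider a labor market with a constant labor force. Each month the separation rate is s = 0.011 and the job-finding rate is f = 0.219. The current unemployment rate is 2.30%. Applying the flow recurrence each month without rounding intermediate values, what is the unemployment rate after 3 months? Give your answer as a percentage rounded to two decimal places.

With a fixed labor force, u_{t+1} = u_t + s·(1−u_t) − f·u_t = u_t·(1−s−f) + s.
Here 1−s−f = 0.770 and s = 0.011.
u_1 = 0.023000 × 0.770 + 0.011 = 0.028710.
u_2 = 0.028710 × 0.770 + 0.011 = 0.033107.
u_3 = 0.033107 × 0.770 + 0.011 = 0.036492.

Unemployment rate after three months ≈ 3.65%.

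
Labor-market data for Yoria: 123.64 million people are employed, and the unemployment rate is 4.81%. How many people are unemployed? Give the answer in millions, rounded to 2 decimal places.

About 6.25 million are unemployed.

Let U be the number unemployed. The labor force is E + U, and U/(E+U) = 0.0481.
So U = 0.0481 × 123.64 / (1 − 0.0481) = 5.9471 / 0.9519 ≈ 6.25 million.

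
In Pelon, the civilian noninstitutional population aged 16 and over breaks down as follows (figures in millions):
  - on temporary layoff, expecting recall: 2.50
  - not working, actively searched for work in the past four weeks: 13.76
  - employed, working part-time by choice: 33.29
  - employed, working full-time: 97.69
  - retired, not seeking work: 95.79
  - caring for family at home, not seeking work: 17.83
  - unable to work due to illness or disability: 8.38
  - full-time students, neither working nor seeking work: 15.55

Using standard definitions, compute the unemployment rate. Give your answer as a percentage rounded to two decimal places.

Unemployment rate ≈ 11.04%.

Employed = 33.29 + 97.69 = 130.98 million.
Unemployed = 2.50 + 13.76 = 16.26 million (jobless and actively searching, or on temporary layoff).
Labor force = 130.98 + 16.26 = 147.24 million.
Unemployment rate = 16.26 / 147.24 = 11.04%.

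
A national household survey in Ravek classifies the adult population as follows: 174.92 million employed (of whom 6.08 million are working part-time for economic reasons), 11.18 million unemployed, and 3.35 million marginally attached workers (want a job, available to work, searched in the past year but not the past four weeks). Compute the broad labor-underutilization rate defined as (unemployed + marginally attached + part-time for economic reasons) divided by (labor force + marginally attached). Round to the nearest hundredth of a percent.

Broad underutilization rate ≈ 10.88%.

Labor force = 174.92 + 11.18 = 186.10 million.
Numerator = 11.18 + 3.35 + 6.08 = 20.61 million.
Denominator = 186.10 + 3.35 = 189.45 million.
Broad rate = 20.61 / 189.45 = 10.88%.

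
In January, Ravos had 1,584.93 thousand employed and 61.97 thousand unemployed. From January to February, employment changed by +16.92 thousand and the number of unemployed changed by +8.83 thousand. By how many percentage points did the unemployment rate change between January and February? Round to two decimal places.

January: labor force = 1,584.93 + 61.97 = 1,646.90; u = 61.97/1,646.90 = 3.76%.
February: labor force = 1,601.85 + 70.80 = 1,672.65; u = 70.80/1,672.65 = 4.23%.
Change = 4.23% − 3.76% = +0.47 pp.

The unemployment rate changed by +0.47 percentage points.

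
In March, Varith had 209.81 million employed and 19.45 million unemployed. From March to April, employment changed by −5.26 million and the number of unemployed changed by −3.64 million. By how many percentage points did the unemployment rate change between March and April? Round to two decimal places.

The unemployment rate changed by −1.31 percentage points.

March: labor force = 209.81 + 19.45 = 229.26; u = 19.45/229.26 = 8.48%.
April: labor force = 204.55 + 15.81 = 220.36; u = 15.81/220.36 = 7.17%.
Change = 7.17% − 8.48% = −1.31 pp.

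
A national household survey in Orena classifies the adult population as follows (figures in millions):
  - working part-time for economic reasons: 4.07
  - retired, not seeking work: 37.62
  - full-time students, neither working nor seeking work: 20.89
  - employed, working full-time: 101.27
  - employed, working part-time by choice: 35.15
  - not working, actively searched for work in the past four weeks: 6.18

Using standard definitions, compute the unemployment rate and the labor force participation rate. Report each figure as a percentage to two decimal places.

Unemployment rate ≈ 4.21%; labor force participation rate ≈ 71.48%.

Employed = 4.07 + 101.27 + 35.15 = 140.49 million (anyone who worked, including part-time for economic reasons, counts as employed).
Unemployed = 6.18 million.
Labor force = 140.49 + 6.18 = 146.67 million.
Not in labor force = 37.62 + 20.89 = 58.51 million (those not working and not actively searching are outside the labor force).
Civilian working-age population = 146.67 + 58.51 = 205.18 million.
Unemployment rate = 6.18 / 146.67 = 4.21%.
Labor force participation rate = 146.67 / 205.18 = 71.48%.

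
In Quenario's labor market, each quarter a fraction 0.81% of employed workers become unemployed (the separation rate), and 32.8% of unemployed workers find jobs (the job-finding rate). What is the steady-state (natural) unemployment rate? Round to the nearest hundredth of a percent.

Steady-state unemployment rate ≈ 2.41%.

At steady state the flows balance: s·E = f·U, so U/(E+U) = s/(s+f).
u* = 0.81 / (0.81 + 32.8) = 0.81 / 33.61 = 2.41%.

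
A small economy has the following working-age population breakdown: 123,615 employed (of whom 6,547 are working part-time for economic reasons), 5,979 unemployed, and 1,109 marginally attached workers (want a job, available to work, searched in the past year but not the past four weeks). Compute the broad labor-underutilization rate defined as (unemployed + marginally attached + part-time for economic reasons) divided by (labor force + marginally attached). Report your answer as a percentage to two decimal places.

Labor force = 123,615 + 5,979 = 129,594.
Numerator = 5,979 + 1,109 + 6,547 = 13,635.
Denominator = 129,594 + 1,109 = 130,703.
Broad rate = 13,635 / 130,703 = 10.43%.

Broad underutilization rate ≈ 10.43%.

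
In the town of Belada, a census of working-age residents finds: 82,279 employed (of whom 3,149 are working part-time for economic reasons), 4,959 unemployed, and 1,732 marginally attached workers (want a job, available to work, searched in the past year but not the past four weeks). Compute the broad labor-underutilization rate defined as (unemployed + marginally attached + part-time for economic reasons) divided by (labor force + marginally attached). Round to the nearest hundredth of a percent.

Labor force = 82,279 + 4,959 = 87,238.
Numerator = 4,959 + 1,732 + 3,149 = 9,840.
Denominator = 87,238 + 1,732 = 88,970.
Broad rate = 9,840 / 88,970 = 11.06%.

Broad underutilization rate ≈ 11.06%.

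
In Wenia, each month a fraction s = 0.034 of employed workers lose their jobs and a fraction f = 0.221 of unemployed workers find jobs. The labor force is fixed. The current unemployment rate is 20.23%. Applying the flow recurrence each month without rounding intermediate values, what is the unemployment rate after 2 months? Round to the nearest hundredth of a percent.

Unemployment rate after two months ≈ 17.16%.

With a fixed labor force, u_{t+1} = u_t + s·(1−u_t) − f·u_t = u_t·(1−s−f) + s.
Here 1−s−f = 0.745 and s = 0.034.
u_1 = 0.202300 × 0.745 + 0.034 = 0.184714.
u_2 = 0.184714 × 0.745 + 0.034 = 0.171612.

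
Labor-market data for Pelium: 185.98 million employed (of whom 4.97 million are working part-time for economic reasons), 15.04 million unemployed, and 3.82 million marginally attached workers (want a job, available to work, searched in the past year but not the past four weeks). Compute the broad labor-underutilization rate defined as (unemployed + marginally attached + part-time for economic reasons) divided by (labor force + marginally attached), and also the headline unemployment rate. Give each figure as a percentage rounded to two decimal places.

Labor force = 185.98 + 15.04 = 201.02 million.
Numerator = 15.04 + 3.82 + 4.97 = 23.83 million.
Denominator = 201.02 + 3.82 = 204.84 million.
Broad rate = 23.83 / 204.84 = 11.63%.
Headline unemployment rate = 15.04 / 201.02 = 7.48%.

Broad underutilization rate ≈ 11.63%; headline unemployment rate ≈ 7.48%.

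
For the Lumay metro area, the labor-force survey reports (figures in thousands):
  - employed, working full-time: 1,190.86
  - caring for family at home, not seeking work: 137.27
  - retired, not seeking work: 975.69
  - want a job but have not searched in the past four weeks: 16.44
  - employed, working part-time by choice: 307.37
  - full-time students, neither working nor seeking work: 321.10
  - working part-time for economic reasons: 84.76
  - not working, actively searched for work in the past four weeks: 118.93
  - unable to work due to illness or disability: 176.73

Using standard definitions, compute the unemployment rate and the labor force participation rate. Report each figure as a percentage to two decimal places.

Unemployment rate ≈ 6.99%; labor force participation rate ≈ 51.12%.

Employed = 1,190.86 + 307.37 + 84.76 = 1,582.99 thousand (anyone who worked, including part-time for economic reasons, counts as employed).
Unemployed = 118.93 thousand.
Labor force = 1,582.99 + 118.93 = 1,701.92 thousand.
Not in labor force = 137.27 + 975.69 + 16.44 + 321.10 + 176.73 = 1,627.23 thousand (those not working and not actively searching are outside the labor force — including those who want a job but have given up searching).
Civilian working-age population = 1,701.92 + 1,627.23 = 3,329.15 thousand.
Unemployment rate = 118.93 / 1,701.92 = 6.99%.
Labor force participation rate = 1,701.92 / 3,329.15 = 51.12%.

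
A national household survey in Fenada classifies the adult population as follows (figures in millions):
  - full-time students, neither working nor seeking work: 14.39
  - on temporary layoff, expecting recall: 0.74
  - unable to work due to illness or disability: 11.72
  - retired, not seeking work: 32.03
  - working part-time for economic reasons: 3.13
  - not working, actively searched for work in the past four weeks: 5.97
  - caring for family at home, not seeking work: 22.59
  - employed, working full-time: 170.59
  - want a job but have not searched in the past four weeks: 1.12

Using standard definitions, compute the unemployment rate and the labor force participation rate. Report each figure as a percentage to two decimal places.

Unemployment rate ≈ 3.72%; labor force participation rate ≈ 68.79%.

Employed = 3.13 + 170.59 = 173.72 million (anyone who worked, including part-time for economic reasons, counts as employed).
Unemployed = 0.74 + 5.97 = 6.71 million (jobless and actively searching, or on temporary layoff).
Labor force = 173.72 + 6.71 = 180.43 million.
Not in labor force = 14.39 + 11.72 + 32.03 + 22.59 + 1.12 = 81.85 million (those not working and not actively searching are outside the labor force — including those who want a job but have given up searching).
Civilian working-age population = 180.43 + 81.85 = 262.28 million.
Unemployment rate = 6.71 / 180.43 = 3.72%.
Labor force participation rate = 180.43 / 262.28 = 68.79%.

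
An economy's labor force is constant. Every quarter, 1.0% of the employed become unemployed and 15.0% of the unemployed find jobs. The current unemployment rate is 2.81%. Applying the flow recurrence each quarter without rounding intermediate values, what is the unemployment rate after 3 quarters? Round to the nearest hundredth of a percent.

Unemployment rate after three quarters ≈ 4.21%.

With a fixed labor force, u_{t+1} = u_t + s·(1−u_t) − f·u_t = u_t·(1−s−f) + s.
Here 1−s−f = 0.840 and s = 0.010.
u_1 = 0.028100 × 0.840 + 0.010 = 0.033604.
u_2 = 0.033604 × 0.840 + 0.010 = 0.038227.
u_3 = 0.038227 × 0.840 + 0.010 = 0.042111.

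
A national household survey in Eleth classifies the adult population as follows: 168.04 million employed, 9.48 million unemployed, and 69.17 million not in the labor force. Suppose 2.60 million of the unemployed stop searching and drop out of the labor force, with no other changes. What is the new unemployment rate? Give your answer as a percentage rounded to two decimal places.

Initially, labor force = 168.04 + 9.48 = 177.52 million, so u = 9.48/177.52 = 5.34%.
After the change, unemployed and labor force both fall by 2.60 → E = 168.04, U = 6.88, labor force = 174.92 million.
New unemployment rate = 6.88 / 174.92 = 3.93%.

New unemployment rate ≈ 3.93%.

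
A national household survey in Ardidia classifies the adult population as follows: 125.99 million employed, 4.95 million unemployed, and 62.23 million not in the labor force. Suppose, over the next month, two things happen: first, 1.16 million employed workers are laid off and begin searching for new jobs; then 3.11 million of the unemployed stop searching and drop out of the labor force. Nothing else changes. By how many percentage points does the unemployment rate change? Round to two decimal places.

The unemployment rate changes by −1.43 percentage points.

Initially, labor force = 125.99 + 4.95 = 130.94 million, so u = 4.95/130.94 = 3.78%.
After the first change, employed falls and unemployed rises by 1.16; labor force unchanged → E = 124.83, U = 6.11, labor force = 130.94 million.
After the second change, unemployed and labor force both fall by 3.11 → E = 124.83, U = 3.00, labor force = 127.83 million.
New unemployment rate = 3.00 / 127.83 = 2.35%.
Change = 2.35% − 3.78% = −1.43 percentage points.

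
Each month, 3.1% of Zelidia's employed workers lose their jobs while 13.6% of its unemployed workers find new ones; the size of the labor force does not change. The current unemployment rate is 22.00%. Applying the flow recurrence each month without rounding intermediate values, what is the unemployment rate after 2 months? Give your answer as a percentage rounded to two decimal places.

With a fixed labor force, u_{t+1} = u_t + s·(1−u_t) − f·u_t = u_t·(1−s−f) + s.
Here 1−s−f = 0.833 and s = 0.031.
u_1 = 0.220000 × 0.833 + 0.031 = 0.214260.
u_2 = 0.214260 × 0.833 + 0.031 = 0.209479.

Unemployment rate after two months ≈ 20.95%.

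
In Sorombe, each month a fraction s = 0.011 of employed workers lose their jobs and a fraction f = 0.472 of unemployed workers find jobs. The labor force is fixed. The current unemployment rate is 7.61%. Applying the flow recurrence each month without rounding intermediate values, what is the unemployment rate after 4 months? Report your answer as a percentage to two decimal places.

With a fixed labor force, u_{t+1} = u_t + s·(1−u_t) − f·u_t = u_t·(1−s−f) + s.
Here 1−s−f = 0.517 and s = 0.011.
u_1 = 0.076100 × 0.517 + 0.011 = 0.050344.
u_2 = 0.050344 × 0.517 + 0.011 = 0.037028.
u_3 = 0.037028 × 0.517 + 0.011 = 0.030143.
u_4 = 0.030143 × 0.517 + 0.011 = 0.026584.

Unemployment rate after four months ≈ 2.66%.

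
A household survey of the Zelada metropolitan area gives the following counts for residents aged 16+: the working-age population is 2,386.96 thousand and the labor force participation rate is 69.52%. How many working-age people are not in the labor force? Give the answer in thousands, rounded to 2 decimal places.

Share not in the labor force = 1 − 0.6952 = 0.3048.
Not in labor force = 0.3048 × 2,386.96 ≈ 727.55 thousand.

About 727.55 thousand are not in the labor force.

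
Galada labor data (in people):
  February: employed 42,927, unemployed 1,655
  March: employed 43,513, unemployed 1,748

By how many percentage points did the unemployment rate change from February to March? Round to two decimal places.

The unemployment rate changed by +0.15 percentage points.

February: labor force = 42,927 + 1,655 = 44,582; u = 1,655/44,582 = 3.71%.
March: labor force = 43,513 + 1,748 = 45,261; u = 1,748/45,261 = 3.86%.
Change = 3.86% − 3.71% = +0.15 pp.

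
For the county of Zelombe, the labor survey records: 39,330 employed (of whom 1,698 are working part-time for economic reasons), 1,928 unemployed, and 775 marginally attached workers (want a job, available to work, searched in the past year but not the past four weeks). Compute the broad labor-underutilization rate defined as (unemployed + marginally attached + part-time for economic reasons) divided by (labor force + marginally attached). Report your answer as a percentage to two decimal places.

Labor force = 39,330 + 1,928 = 41,258.
Numerator = 1,928 + 775 + 1,698 = 4,401.
Denominator = 41,258 + 775 = 42,033.
Broad rate = 4,401 / 42,033 = 10.47%.

Broad underutilization rate ≈ 10.47%.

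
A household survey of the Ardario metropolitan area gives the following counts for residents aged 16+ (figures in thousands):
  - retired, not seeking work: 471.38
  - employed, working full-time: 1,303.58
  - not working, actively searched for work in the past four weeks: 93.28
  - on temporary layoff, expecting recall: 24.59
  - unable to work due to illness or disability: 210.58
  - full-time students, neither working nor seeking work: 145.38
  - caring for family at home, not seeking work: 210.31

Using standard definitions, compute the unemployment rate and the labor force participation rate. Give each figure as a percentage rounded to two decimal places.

Employed = 1,303.58 thousand.
Unemployed = 93.28 + 24.59 = 117.87 thousand (jobless and actively searching, or on temporary layoff).
Labor force = 1,303.58 + 117.87 = 1,421.45 thousand.
Not in labor force = 471.38 + 210.58 + 145.38 + 210.31 = 1,037.65 thousand (those not working and not actively searching are outside the labor force).
Civilian working-age population = 1,421.45 + 1,037.65 = 2,459.10 thousand.
Unemployment rate = 117.87 / 1,421.45 = 8.29%.
Labor force participation rate = 1,421.45 / 2,459.10 = 57.80%.

Unemployment rate ≈ 8.29%; labor force participation rate ≈ 57.80%.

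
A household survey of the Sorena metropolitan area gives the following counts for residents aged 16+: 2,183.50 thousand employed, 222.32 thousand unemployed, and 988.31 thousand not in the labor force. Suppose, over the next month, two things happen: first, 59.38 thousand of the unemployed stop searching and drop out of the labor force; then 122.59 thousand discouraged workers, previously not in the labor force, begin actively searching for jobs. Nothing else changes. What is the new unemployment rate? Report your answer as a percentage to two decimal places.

Initially, labor force = 2,183.50 + 222.32 = 2,405.82 thousand, so u = 222.32/2,405.82 = 9.24%.
After the first change, unemployed and labor force both fall by 59.38 → E = 2,183.50, U = 162.94, labor force = 2,346.44 thousand.
After the second change, unemployed and labor force both rise by 122.59 → E = 2,183.50, U = 285.53, labor force = 2,469.03 thousand.
New unemployment rate = 285.53 / 2,469.03 = 11.56%.

New unemployment rate ≈ 11.56%.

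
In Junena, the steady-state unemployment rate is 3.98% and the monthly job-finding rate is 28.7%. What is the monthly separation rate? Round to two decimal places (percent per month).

Separation rate ≈ 1.19% per month.

From u* = s/(s+f): s = u·f/(1−u).
s = 0.0398 × 28.7 / (1 − 0.0398) = 1.1423 / 0.9602 ≈ 1.19% per month.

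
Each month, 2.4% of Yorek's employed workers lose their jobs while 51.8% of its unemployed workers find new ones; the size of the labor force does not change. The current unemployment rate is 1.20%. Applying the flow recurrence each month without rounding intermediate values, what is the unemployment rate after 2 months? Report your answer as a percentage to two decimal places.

Unemployment rate after two months ≈ 3.75%.

With a fixed labor force, u_{t+1} = u_t + s·(1−u_t) − f·u_t = u_t·(1−s−f) + s.
Here 1−s−f = 0.458 and s = 0.024.
u_1 = 0.012000 × 0.458 + 0.024 = 0.029496.
u_2 = 0.029496 × 0.458 + 0.024 = 0.037509.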